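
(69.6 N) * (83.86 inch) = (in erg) 1.483e+09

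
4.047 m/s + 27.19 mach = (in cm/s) 9.262e+05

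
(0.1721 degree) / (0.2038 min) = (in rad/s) 0.0002456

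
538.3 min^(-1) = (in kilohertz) 0.008972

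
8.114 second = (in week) 1.342e-05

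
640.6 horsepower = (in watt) 4.777e+05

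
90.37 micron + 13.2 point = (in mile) 2.95e-06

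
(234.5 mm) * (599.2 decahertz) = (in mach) 4.127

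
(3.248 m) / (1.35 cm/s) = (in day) 0.002785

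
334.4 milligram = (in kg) 0.0003344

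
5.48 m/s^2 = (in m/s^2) 5.48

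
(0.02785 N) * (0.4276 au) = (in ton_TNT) 0.4258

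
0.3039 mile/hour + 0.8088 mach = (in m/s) 275.5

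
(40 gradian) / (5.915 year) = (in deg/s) 1.93e-07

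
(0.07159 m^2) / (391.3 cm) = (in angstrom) 1.83e+08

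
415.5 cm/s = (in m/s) 4.155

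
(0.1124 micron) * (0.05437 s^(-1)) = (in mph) 1.367e-08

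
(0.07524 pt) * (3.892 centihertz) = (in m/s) 1.033e-06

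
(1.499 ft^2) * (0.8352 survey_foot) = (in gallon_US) 9.365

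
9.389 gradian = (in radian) 0.1475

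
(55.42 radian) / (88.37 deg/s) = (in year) 1.139e-06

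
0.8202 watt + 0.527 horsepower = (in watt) 393.8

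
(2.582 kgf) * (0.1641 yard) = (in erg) 3.799e+07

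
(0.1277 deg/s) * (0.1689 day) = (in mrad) 3.252e+04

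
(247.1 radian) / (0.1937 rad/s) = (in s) 1276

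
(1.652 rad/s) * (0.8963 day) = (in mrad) 1.279e+08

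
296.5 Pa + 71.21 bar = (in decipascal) 7.121e+07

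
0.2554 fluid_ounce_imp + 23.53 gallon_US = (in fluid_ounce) 3012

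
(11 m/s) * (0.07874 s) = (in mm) 866.1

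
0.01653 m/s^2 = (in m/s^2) 0.01653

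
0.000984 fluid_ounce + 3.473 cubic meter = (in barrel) 21.84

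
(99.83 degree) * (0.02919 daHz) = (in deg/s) 29.14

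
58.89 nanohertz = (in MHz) 5.889e-14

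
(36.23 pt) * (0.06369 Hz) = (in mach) 2.391e-06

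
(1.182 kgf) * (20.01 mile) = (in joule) 3.733e+05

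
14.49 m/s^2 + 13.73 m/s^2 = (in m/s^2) 28.22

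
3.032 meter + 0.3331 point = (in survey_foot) 9.948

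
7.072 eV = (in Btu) 1.074e-21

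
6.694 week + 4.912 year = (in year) 5.04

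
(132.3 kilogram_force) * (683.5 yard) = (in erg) 8.109e+12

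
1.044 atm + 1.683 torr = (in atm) 1.046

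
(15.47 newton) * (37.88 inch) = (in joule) 14.88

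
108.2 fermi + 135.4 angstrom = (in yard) 1.481e-08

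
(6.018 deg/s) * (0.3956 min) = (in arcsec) 5.142e+05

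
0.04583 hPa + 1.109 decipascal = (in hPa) 0.04694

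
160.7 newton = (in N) 160.7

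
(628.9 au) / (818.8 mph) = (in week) 4.25e+05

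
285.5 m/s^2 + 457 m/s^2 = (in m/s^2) 742.5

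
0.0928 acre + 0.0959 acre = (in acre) 0.1887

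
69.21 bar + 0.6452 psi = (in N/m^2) 6.925e+06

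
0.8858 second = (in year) 2.809e-08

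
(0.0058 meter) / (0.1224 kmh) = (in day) 1.974e-06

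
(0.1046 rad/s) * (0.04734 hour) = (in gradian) 1135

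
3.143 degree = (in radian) 0.05486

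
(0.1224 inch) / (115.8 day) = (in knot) 6.04e-10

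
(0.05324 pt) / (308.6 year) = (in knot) 3.751e-15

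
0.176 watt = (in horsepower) 0.000236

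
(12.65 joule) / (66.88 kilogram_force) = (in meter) 0.01929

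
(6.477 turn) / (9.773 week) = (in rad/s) 6.885e-06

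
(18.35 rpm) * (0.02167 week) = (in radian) 2.518e+04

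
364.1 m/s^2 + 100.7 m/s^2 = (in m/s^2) 464.8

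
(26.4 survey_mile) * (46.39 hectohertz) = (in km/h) 7.095e+08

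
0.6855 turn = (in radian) 4.307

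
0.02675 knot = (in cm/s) 1.376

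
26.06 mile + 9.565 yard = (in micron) 4.195e+10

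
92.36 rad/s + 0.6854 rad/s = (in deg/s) 5331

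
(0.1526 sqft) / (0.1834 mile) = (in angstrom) 4.803e+05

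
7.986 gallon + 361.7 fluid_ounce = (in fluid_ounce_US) 1384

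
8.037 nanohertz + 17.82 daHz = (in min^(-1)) 1.069e+04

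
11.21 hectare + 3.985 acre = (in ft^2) 1.38e+06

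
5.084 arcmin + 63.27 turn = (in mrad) 3.975e+05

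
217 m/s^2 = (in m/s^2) 217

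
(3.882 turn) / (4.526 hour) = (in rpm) 0.0143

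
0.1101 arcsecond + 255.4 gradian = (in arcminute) 1.379e+04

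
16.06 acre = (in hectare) 6.499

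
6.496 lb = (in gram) 2947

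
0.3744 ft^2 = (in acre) 8.595e-06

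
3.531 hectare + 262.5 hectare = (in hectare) 266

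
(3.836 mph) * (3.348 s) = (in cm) 574.1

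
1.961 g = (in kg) 0.001961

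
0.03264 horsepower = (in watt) 24.34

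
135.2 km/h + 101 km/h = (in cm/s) 6561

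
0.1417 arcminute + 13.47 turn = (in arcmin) 2.91e+05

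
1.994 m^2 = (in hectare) 0.0001994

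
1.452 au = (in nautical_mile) 1.173e+08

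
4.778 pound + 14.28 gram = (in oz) 76.95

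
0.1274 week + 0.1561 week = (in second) 1.715e+05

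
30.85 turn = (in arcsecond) 3.998e+07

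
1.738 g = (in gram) 1.738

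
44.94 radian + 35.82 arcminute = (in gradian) 2862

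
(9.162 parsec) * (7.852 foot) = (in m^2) 6.766e+17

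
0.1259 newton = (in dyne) 1.259e+04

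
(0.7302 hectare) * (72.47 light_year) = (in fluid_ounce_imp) 1.762e+26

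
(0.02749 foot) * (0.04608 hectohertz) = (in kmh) 0.139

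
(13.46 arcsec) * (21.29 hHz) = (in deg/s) 7.96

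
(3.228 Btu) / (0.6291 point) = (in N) 1.535e+07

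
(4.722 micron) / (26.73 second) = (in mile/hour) 3.952e-07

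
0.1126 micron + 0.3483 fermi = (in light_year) 1.19e-23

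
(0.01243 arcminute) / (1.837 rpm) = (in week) 3.108e-11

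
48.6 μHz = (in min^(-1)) 0.002916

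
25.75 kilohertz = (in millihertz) 2.575e+07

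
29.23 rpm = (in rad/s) 3.061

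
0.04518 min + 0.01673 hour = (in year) 1.996e-06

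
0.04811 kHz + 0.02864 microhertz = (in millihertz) 4.811e+04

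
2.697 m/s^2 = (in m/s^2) 2.697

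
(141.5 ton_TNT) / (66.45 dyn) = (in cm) 8.909e+16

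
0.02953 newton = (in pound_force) 0.006639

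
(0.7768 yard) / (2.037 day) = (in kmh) 1.453e-05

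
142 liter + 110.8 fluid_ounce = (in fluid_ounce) 4912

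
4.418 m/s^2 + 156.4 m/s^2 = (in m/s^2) 160.8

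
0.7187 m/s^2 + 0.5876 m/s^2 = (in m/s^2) 1.306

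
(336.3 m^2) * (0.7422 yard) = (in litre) 2.282e+05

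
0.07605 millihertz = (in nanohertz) 7.605e+04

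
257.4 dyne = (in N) 0.002574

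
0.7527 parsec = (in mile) 1.443e+13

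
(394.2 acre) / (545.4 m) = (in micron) 2.925e+09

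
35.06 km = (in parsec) 1.136e-12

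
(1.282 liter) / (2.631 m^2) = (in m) 0.0004873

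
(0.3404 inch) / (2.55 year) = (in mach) 3.158e-13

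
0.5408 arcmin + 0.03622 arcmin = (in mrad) 0.1678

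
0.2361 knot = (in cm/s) 12.15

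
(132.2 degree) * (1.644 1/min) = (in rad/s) 0.06322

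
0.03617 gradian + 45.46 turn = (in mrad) 2.856e+05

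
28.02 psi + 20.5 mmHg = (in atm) 1.934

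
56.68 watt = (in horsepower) 0.07601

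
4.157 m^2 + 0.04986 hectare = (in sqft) 5412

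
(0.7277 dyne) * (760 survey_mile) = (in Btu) 0.008436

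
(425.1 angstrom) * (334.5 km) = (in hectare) 1.422e-06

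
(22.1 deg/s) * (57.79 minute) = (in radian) 1337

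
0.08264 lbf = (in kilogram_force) 0.03748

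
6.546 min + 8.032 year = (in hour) 7.036e+04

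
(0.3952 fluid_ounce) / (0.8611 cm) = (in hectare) 1.357e-07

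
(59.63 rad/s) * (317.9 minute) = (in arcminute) 3.91e+09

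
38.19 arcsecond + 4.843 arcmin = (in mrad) 1.594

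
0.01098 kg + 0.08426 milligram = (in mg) 1.098e+04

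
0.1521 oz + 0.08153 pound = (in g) 41.29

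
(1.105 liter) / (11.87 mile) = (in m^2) 5.784e-08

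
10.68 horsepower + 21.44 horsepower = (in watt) 2.395e+04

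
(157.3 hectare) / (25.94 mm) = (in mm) 6.064e+10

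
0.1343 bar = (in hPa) 134.3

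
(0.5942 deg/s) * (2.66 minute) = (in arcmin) 5690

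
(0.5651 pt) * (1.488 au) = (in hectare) 4438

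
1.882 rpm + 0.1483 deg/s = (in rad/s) 0.1997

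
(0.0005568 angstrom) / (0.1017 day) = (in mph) 1.417e-17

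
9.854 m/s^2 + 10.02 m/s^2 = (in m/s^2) 19.87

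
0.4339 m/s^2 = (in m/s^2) 0.4339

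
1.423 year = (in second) 4.488e+07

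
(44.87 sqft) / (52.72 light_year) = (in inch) 3.29e-16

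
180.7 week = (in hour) 3.036e+04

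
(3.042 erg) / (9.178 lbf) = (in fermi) 7.451e+06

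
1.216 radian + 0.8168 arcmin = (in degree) 69.69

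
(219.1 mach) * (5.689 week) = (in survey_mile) 1.595e+08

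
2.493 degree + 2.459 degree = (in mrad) 86.43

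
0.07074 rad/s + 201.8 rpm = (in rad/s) 21.2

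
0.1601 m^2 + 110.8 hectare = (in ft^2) 1.193e+07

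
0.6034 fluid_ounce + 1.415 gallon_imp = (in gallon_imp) 1.419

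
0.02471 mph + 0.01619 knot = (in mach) 5.69e-05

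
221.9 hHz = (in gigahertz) 2.219e-05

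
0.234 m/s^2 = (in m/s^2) 0.234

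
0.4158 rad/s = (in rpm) 3.971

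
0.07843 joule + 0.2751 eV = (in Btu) 7.434e-05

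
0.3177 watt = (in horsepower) 0.000426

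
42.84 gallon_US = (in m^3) 0.1622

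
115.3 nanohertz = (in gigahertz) 1.153e-16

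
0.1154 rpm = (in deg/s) 0.6924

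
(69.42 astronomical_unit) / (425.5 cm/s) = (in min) 4.068e+10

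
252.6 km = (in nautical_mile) 136.4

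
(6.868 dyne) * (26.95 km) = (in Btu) 0.001754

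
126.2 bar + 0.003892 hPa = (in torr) 9.466e+04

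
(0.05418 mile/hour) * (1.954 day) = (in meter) 4089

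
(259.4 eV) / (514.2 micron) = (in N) 8.083e-14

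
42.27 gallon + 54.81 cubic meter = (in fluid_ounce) 1.859e+06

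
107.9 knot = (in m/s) 55.51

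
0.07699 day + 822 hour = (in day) 34.33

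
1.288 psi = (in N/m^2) 8880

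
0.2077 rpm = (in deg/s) 1.246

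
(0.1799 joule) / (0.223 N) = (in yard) 0.8822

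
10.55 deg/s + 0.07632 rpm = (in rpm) 1.835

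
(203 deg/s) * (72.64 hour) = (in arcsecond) 1.911e+11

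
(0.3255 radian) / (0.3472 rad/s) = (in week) 1.55e-06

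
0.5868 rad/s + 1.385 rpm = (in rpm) 6.989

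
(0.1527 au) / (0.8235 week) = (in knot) 8.916e+04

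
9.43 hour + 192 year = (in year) 192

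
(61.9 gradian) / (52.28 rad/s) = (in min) 0.00031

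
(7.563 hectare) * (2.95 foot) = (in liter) 6.8e+07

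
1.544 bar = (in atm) 1.524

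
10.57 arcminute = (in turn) 0.0004894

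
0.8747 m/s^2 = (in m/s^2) 0.8747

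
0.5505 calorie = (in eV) 1.438e+19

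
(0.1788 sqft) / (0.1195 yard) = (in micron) 1.52e+05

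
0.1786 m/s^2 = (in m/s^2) 0.1786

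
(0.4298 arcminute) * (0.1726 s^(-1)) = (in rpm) 0.0002061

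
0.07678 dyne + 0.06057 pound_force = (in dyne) 2.694e+04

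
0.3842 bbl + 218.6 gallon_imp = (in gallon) 278.7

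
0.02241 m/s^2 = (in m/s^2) 0.02241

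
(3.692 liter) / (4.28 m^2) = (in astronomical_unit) 5.766e-15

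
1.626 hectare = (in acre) 4.018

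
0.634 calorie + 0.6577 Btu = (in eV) 4.348e+21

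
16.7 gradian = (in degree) 15.03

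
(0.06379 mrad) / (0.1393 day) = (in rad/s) 5.3e-09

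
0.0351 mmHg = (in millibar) 0.0468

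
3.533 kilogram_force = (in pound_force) 7.789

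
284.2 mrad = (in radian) 0.2842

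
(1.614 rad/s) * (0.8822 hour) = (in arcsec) 1.057e+09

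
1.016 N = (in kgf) 0.1036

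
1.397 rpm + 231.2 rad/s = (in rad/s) 231.3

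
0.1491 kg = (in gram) 149.1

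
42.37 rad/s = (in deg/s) 2428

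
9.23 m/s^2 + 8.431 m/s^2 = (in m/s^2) 17.66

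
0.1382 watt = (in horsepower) 0.0001853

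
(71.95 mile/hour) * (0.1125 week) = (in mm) 2.188e+09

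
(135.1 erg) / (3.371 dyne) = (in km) 0.0004008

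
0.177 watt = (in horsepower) 0.0002374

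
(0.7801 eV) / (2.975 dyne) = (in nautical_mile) 2.268e-18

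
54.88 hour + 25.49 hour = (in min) 4822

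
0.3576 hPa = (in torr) 0.2682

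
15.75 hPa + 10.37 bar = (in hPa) 1.039e+04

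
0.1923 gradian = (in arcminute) 10.38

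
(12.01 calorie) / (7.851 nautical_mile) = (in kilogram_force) 0.0003524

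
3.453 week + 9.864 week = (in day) 93.22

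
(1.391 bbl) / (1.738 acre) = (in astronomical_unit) 2.102e-16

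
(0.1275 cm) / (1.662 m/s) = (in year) 2.433e-11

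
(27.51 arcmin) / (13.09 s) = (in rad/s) 0.0006113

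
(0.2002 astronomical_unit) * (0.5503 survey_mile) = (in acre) 6.554e+09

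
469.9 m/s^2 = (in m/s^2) 469.9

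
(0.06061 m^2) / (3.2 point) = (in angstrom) 5.369e+11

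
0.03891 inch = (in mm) 0.9883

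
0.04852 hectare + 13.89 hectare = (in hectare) 13.94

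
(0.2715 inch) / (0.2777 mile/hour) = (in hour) 1.543e-05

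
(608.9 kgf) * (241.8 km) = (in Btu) 1.369e+06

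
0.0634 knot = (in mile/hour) 0.07296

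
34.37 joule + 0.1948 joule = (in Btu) 0.03276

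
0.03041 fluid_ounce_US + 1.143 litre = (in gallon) 0.3022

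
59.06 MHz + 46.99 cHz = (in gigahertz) 0.05906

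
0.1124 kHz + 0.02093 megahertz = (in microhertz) 2.104e+10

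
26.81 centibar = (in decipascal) 2.681e+05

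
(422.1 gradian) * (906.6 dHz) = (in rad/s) 601.1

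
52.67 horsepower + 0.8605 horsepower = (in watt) 3.992e+04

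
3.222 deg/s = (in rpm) 0.537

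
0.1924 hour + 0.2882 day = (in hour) 7.109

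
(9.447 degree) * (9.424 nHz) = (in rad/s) 1.554e-09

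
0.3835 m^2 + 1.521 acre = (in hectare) 0.6156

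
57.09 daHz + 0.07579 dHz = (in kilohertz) 0.5709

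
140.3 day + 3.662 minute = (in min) 2.02e+05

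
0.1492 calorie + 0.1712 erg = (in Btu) 0.0005917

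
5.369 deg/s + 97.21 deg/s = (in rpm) 17.1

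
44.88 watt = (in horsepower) 0.06019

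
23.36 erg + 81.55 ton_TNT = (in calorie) 8.155e+10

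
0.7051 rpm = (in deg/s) 4.231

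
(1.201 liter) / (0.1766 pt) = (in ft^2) 207.5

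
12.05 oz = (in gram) 341.6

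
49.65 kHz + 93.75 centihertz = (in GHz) 4.965e-05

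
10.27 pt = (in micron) 3623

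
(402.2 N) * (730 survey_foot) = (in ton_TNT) 2.139e-05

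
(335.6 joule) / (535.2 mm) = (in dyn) 6.271e+07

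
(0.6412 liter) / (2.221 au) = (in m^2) 1.93e-15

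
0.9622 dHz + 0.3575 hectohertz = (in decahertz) 3.585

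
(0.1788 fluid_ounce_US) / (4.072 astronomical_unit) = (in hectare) 8.68e-22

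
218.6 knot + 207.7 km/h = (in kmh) 612.5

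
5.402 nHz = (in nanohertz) 5.402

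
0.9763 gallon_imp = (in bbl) 0.02792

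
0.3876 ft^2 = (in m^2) 0.03601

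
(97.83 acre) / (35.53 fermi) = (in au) 7.449e+07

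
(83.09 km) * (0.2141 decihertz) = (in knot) 3458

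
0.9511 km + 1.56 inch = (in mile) 0.591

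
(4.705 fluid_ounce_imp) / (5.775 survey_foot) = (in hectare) 7.595e-09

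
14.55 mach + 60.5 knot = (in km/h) 1.795e+04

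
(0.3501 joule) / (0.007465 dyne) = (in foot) 1.539e+07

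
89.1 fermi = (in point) 2.526e-10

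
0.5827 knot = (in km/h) 1.079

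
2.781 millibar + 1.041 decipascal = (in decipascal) 2782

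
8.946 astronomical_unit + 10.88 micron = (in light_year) 0.0001415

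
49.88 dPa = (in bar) 4.988e-05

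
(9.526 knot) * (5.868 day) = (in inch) 9.782e+07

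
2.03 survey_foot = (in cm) 61.87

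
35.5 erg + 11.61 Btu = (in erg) 1.225e+11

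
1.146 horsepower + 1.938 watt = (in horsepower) 1.149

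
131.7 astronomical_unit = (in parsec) 0.0006385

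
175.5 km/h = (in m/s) 48.75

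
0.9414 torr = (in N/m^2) 125.5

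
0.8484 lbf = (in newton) 3.774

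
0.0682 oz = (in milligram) 1933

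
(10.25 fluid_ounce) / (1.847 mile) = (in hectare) 1.02e-11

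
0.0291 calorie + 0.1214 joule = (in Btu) 0.0002305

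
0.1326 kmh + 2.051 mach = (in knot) 1358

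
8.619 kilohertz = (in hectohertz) 86.19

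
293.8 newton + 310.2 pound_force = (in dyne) 1.674e+08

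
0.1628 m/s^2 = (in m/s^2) 0.1628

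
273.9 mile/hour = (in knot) 238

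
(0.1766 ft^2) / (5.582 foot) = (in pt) 27.33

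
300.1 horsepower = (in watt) 2.238e+05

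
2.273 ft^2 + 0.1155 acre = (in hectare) 0.04676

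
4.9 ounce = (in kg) 0.1389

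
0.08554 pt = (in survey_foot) 9.9e-05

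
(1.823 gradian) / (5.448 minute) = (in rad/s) 8.76e-05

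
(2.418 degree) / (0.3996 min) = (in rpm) 0.01681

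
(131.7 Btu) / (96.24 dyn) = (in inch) 5.684e+09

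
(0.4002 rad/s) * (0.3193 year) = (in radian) 4.03e+06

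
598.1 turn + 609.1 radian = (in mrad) 4.367e+06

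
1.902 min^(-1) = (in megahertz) 3.17e-08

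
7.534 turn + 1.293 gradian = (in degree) 2713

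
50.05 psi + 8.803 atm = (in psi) 179.4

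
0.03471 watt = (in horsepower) 4.655e-05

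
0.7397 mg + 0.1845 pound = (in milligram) 8.369e+04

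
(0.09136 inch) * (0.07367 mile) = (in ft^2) 2.961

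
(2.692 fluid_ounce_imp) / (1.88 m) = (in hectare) 4.069e-09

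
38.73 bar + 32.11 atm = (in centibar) 7127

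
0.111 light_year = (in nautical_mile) 5.67e+11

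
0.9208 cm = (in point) 26.1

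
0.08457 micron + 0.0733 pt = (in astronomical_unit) 1.734e-16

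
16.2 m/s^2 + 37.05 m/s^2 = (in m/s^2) 53.25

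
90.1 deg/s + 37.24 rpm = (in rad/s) 5.472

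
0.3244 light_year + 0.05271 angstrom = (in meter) 3.069e+15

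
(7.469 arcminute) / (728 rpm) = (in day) 3.298e-10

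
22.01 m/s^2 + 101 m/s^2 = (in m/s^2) 123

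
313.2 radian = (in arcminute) 1.077e+06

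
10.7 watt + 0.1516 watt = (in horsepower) 0.01455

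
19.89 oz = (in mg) 5.639e+05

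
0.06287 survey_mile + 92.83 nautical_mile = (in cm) 1.72e+07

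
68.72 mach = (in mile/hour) 5.234e+04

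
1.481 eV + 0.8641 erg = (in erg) 0.8641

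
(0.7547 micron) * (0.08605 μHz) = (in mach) 1.907e-16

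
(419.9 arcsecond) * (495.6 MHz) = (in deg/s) 5.781e+07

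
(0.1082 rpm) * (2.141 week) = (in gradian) 9.34e+05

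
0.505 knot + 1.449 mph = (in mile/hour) 2.03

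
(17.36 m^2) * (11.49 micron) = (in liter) 0.1995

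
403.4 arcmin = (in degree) 6.723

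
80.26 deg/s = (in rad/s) 1.401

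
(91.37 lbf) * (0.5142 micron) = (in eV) 1.304e+15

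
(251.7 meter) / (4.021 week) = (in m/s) 0.0001035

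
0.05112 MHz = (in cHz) 5.112e+06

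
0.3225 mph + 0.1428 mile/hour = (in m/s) 0.208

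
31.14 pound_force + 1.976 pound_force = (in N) 147.3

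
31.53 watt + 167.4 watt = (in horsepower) 0.2668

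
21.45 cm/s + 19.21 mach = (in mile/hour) 1.463e+04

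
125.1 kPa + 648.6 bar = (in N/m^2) 6.499e+07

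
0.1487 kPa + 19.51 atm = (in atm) 19.51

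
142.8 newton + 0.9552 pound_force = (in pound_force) 33.06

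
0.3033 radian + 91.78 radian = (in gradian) 5862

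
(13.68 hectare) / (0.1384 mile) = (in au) 4.106e-09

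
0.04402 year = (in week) 2.295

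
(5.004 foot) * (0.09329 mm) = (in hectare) 1.423e-08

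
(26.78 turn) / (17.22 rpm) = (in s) 93.31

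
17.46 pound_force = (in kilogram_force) 7.92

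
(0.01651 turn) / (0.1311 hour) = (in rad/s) 0.0002198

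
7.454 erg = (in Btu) 7.065e-10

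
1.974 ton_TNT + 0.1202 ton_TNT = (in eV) 5.469e+28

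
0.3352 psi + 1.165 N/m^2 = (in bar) 0.02312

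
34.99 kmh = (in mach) 0.02854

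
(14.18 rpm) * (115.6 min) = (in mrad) 1.03e+07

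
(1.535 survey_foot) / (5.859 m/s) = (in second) 0.07985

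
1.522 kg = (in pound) 3.355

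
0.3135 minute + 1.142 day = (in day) 1.142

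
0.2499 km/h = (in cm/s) 6.942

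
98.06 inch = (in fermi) 2.491e+15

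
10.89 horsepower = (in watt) 8121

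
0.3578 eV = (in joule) 5.733e-20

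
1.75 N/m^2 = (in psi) 0.0002538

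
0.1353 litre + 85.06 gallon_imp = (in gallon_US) 102.2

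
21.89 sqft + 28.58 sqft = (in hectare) 0.0004689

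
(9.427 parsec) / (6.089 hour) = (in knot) 2.58e+13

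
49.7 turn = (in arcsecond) 6.441e+07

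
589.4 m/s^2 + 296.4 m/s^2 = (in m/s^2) 885.8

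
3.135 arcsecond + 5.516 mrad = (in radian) 0.005531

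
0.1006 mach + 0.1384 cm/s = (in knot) 66.59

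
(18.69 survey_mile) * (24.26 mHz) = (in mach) 2.143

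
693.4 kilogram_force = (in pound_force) 1529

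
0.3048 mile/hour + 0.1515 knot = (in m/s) 0.2142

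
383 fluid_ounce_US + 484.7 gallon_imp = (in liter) 2215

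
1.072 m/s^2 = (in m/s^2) 1.072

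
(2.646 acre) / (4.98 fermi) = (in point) 6.095e+21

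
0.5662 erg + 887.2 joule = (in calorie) 212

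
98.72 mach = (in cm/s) 3.361e+06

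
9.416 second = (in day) 0.000109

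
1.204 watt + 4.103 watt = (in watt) 5.307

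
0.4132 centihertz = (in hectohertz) 4.132e-05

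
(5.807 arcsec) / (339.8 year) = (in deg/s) 1.505e-13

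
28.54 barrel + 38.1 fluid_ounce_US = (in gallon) 1199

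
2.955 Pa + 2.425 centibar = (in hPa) 24.28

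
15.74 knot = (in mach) 0.02378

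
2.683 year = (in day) 979.3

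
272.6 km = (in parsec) 8.834e-12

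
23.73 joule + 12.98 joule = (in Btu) 0.03479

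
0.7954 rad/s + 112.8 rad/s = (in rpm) 1085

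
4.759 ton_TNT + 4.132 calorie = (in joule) 1.991e+10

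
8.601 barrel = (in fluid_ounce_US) 4.624e+04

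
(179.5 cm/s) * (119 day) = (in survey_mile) 1.147e+04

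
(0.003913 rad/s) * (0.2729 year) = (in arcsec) 6.946e+09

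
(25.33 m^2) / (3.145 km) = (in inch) 0.3171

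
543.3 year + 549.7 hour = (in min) 2.856e+08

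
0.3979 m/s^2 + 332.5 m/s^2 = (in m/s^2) 332.9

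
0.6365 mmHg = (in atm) 0.0008375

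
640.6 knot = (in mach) 0.9679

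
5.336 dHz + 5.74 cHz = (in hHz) 0.00591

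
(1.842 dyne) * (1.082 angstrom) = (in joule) 1.993e-15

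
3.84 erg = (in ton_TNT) 9.178e-17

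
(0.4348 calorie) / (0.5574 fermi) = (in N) 3.264e+15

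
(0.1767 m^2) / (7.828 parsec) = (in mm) 7.315e-16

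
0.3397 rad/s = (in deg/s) 19.46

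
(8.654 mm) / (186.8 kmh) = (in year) 5.289e-12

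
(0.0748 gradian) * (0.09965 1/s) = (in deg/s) 0.006708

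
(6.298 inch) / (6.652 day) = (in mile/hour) 6.226e-07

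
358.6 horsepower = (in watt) 2.674e+05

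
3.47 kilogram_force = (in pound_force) 7.65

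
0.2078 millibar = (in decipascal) 207.8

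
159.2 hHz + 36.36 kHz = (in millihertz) 5.228e+07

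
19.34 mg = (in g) 0.01934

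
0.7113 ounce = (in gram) 20.17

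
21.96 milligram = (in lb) 4.841e-05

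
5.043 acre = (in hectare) 2.041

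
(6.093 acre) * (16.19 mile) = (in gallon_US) 1.697e+11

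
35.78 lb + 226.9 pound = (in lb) 262.7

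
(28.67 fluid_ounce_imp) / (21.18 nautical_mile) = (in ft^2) 2.235e-07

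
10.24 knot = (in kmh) 18.96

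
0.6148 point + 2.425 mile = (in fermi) 3.903e+18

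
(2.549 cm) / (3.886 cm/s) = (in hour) 0.0001822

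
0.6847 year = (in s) 2.159e+07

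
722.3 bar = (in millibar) 7.223e+05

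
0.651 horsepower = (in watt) 485.5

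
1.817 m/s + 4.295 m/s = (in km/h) 22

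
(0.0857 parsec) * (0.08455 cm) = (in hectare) 2.236e+08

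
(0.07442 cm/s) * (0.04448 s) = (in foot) 0.0001086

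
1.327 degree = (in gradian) 1.474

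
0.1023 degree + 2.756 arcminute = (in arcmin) 8.894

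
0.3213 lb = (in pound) 0.3213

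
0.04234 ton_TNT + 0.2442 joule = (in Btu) 1.679e+05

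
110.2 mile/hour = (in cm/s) 4926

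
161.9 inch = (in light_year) 4.347e-16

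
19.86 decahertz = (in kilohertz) 0.1986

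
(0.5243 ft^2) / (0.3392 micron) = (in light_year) 1.518e-11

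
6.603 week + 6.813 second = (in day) 46.22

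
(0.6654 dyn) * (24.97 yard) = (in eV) 9.483e+14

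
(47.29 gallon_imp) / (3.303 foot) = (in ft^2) 2.299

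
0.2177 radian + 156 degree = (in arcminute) 1.011e+04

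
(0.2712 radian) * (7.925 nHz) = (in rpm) 2.052e-08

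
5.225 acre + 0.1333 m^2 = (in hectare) 2.114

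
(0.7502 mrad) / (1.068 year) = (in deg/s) 1.276e-09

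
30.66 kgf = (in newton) 300.7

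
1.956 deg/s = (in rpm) 0.326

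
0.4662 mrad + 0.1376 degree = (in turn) 0.0004564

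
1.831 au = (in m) 2.739e+11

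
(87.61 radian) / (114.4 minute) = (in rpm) 0.1219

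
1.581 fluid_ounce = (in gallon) 0.01235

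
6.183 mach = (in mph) 4709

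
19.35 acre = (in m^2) 7.831e+04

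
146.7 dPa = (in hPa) 0.1467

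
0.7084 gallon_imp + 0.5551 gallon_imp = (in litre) 5.744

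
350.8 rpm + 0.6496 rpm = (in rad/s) 36.8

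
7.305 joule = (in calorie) 1.746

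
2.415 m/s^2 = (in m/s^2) 2.415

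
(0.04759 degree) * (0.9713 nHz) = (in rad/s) 8.068e-13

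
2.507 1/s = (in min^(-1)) 150.4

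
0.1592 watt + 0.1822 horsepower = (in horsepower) 0.1824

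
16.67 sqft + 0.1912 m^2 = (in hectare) 0.000174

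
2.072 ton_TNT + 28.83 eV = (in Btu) 8.217e+06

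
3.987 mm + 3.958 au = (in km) 5.921e+08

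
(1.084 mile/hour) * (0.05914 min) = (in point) 4874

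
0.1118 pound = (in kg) 0.05071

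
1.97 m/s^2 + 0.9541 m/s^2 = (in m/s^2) 2.924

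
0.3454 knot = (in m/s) 0.1777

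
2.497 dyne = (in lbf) 5.613e-06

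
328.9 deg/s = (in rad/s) 5.74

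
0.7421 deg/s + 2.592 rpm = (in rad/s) 0.2844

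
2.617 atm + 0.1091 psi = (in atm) 2.624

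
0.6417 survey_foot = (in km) 0.0001956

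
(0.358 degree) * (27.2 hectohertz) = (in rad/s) 17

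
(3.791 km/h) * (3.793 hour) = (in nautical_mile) 7.764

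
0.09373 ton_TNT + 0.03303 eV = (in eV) 2.448e+27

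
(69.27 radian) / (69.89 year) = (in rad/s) 3.143e-08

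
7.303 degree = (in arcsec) 2.629e+04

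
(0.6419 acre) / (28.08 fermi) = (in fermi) 9.251e+31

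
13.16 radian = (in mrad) 1.316e+04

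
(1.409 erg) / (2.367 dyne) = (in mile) 3.699e-06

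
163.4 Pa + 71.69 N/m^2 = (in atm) 0.00232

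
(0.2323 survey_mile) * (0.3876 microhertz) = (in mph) 0.0003241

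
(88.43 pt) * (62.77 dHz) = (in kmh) 0.7049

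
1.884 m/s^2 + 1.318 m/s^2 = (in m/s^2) 3.202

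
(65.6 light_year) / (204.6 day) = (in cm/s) 3.511e+12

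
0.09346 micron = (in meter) 9.346e-08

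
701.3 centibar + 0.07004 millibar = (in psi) 101.7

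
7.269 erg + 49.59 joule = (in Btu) 0.047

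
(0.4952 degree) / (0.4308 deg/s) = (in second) 1.149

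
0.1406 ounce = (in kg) 0.003986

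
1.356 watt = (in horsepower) 0.001818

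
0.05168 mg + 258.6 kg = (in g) 2.586e+05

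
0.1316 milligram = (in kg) 1.316e-07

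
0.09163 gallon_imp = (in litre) 0.4166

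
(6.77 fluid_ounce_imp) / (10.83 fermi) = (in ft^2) 1.912e+11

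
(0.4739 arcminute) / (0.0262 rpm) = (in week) 8.308e-08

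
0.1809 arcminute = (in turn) 8.375e-06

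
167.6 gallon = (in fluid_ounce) 2.145e+04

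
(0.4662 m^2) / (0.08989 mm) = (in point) 1.47e+07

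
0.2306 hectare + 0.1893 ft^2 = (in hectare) 0.2306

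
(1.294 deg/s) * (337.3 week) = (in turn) 7.333e+05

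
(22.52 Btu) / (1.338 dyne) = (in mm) 1.776e+12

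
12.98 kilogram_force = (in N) 127.3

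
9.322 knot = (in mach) 0.01408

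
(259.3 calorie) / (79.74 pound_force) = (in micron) 3.059e+06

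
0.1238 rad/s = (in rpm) 1.182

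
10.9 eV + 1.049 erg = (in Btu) 9.943e-11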